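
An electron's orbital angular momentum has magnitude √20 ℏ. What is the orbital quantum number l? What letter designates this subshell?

l = 4 (g orbital)

|L| = ℏ√(l(l+1)), so l(l+1) = 20.
l² + l − 20 = 0 ⇒ l = 4.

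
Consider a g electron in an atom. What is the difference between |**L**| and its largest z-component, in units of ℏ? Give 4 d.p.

|L| − L_z,max ≈ 0.4721ℏ

The letter g corresponds to l = 4.
|L| = 2√5 ℏ ≈ 4.4721ℏ, while L_z,max = lℏ = 4ℏ.
The difference is (2√5 − 4)ℏ ≈ 0.4721ℏ.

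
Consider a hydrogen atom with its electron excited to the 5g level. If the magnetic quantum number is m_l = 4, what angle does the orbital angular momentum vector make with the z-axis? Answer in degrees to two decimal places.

The 5g level has l = 4.
|L|² = l(l+1)ℏ² = 20ℏ², so |L| = 2√5 ℏ.
L_z = m_l ℏ = 4ℏ.
cos θ = L_z/|L| = 4/√20, so θ ≈ 26.57°.

θ ≈ 26.57°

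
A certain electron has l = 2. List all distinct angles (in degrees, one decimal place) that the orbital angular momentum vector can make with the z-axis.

θ ∈ {35.3°, 65.9°, 90.0°, 114.1°, 144.7°}

|L| = ℏ√(l(l+1)) = √6 ℏ.
cos θ = m_l/√6 for each m_l ∈ {-2, -1, 0, 1, 2}.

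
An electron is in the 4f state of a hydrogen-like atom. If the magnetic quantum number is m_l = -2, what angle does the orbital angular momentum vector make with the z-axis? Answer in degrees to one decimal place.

θ ≈ 125.3°

The 4f subshell has l = 3.
|L| = ℏ√(l(l+1)) = 2√3 ℏ.
L_z = m_l ℏ = −2ℏ.
cos θ = L_z/|L| = -2/√12, so θ ≈ 125.3°.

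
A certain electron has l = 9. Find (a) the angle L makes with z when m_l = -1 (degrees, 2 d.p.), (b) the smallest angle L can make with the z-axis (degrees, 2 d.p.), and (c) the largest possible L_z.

θ(m_l=-1) ≈ 96.05°; θ_min ≈ 18.43°; L_z,max = 9ℏ

For m_l = -1: cos θ = -1/√90, θ ≈ 96.05°.
cos θ_min = 9/√90, so θ_min ≈ 18.43°.
L_z,max = lℏ = 9ℏ.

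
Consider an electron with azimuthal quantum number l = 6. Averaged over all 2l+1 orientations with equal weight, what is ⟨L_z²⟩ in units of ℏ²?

⟨L_z²⟩ = 14 ℏ²

The allowed m_l values are -6, -5, -4, -3, -2, -1, 0, 1, 2, 3, 4, 5, 6.
Average of L_z² over 13 states: 182/13 ℏ² = 14 ℏ².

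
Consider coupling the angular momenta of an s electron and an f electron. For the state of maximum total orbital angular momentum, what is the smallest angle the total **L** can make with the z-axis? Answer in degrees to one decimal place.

θ_min ≈ 30.0°

By the triangle rule, |l₁ − l₂| ≤ L ≤ l₁ + l₂.
L ∈ {3}.
The maximum is L = 3, with |L_tot| = ℏ√(3·4) = 2√3 ℏ.
The minimum angle with z is arccos(3/√12) ≈ 30.0°.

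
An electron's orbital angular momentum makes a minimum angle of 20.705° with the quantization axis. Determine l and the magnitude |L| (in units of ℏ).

cos²θ_min = l/(l+1) = 0.8750.
Solving: l = 7.
Then |L| = ℏ√(7·8) = 2√14 ℏ.

l = 7, |L| = 2√14 ℏ ≈ 7.483ℏ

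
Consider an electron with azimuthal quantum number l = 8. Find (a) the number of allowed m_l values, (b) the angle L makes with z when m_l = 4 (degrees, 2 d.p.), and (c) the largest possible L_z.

17 values; θ(m_l=4) ≈ 61.87°; L_z,max = 8ℏ

There are 2l+1 = 17 values of m_l.
For m_l = 4: cos θ = 4/√72, θ ≈ 61.87°.
L_z,max = lℏ = 8ℏ.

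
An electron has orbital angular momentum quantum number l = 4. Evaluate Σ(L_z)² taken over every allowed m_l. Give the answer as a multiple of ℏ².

Σ(L_z)² = 60 ℏ²

m_l ∈ {-4, -3, -2, -1, 0, 1, 2, 3, 4}.
Summing m² from −4 to 4: Σ m_l² = 60.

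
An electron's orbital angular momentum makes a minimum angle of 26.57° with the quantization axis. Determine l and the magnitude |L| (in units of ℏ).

l = 4, |L| = 2√5 ℏ ≈ 4.472ℏ

cos²θ_min = l/(l+1) = 0.7999.
Thus l = 0.7999/(1 − 0.7999) ≈ 4.
Then |L| = ℏ√(4·5) = 2√5 ℏ.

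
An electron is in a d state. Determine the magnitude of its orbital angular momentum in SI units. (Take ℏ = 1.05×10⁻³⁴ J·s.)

|L| = 2.57×10⁻³⁴ J·s

The letter d corresponds to l = 2.
|L| = ℏ√(l(l+1)) = ℏ√(2·3) = √6 ℏ
Numerically, |L| = 2.449 × (1.05×10⁻³⁴ J·s) = 2.57×10⁻³⁴ J·s.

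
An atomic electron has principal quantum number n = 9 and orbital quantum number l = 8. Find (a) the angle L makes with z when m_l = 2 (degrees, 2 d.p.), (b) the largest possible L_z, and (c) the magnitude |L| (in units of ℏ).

For m_l = 2: cos θ = 2/√72, θ ≈ 76.37°.
L_z,max = lℏ = 8ℏ.
|L| = ℏ√(8·9) = 6√2 ℏ ≈ 8.485ℏ.

θ(m_l=2) ≈ 76.37°; L_z,max = 8ℏ; |L| = 6√2 ℏ ≈ 8.485ℏ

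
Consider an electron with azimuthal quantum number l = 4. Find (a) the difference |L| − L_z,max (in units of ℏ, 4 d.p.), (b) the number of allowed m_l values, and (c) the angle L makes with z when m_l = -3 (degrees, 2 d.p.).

|L|−L_z,max ≈ 0.4721ℏ; 9 values; θ(m_l=-3) ≈ 132.13°

|L| − L_z,max = (2√5 − 4)ℏ ≈ 0.4721ℏ.
There are 2l+1 = 9 values of m_l.
For m_l = -3: cos θ = -3/√20, θ ≈ 132.13°.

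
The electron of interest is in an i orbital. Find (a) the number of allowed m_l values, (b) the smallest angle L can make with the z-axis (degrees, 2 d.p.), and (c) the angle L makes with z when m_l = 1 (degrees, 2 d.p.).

13 values; θ_min ≈ 22.21°; θ(m_l=1) ≈ 81.12°

For an i orbital, l = 6.
There are 2l+1 = 13 values of m_l.
cos θ_min = 6/√42, so θ_min ≈ 22.21°.
For m_l = 1: cos θ = 1/√42, θ ≈ 81.12°.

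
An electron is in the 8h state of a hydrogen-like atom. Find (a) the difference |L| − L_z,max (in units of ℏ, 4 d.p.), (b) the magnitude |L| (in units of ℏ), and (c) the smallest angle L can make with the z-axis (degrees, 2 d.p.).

|L|−L_z,max ≈ 0.4772ℏ; |L| = √30 ℏ ≈ 5.477ℏ; θ_min ≈ 24.09°

For 8h, l = 5.
|L| − L_z,max = (√30 − 5)ℏ ≈ 0.4772ℏ.
|L| = ℏ√(5·6) = √30 ℏ ≈ 5.477ℏ.
cos θ_min = 5/√30, so θ_min ≈ 24.09°.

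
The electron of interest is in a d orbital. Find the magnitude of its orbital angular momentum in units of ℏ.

For a d orbital, l = 2.
|L| = ℏ√(l(l+1)) = ℏ√(2·3) = √6 ℏ

|L| = √6 ℏ ≈ 2.449ℏ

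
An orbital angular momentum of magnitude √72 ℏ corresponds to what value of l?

Since |L|² = l(l+1)ℏ², l(l+1) = 72.
l² + l − 72 = 0 ⇒ l = 8.

l = 8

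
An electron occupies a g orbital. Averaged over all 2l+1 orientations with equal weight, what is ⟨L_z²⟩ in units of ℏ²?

The letter g corresponds to l = 4.
m_l runs from −4 to 4, i.e. {-4, -3, -2, -1, 0, 1, 2, 3, 4}.
⟨L_z²⟩ = ℏ²·l(l+1)/3 = 6.667ℏ².

⟨L_z²⟩ = 6.667 ℏ²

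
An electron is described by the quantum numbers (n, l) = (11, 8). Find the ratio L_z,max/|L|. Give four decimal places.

L_z,max/|L| = 0.9428

|L| = 6√2 ℏ ≈ 8.4853ℏ, while L_z,max = lℏ = 8ℏ.
L_z,max/|L| = 8/√72 = 0.9428.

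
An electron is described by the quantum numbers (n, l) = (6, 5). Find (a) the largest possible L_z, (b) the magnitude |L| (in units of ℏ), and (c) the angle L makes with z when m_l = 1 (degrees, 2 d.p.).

L_z,max = 5ℏ; |L| = √30 ℏ ≈ 5.477ℏ; θ(m_l=1) ≈ 79.48°

L_z,max = lℏ = 5ℏ.
|L| = ℏ√(5·6) = √30 ℏ ≈ 5.477ℏ.
For m_l = 1: cos θ = 1/√30, θ ≈ 79.48°.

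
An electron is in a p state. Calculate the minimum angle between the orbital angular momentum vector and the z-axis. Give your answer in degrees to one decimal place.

The letter p corresponds to l = 1.
|L|² = l(l+1)ℏ² = 2ℏ², so |L| = √2 ℏ.
The smallest angle corresponds to the largest L_z, i.e. m_l = l = 1, giving L_z = 1ℏ.
cos θ_min = 1/√2, so θ_min ≈ 45.0°.

θ_min ≈ 45.0°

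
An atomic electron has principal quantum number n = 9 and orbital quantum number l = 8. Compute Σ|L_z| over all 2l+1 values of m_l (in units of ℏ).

Σ|L_z| = 72 ℏ

m_l ∈ {-8, -7, -6, -5, -4, -3, -2, -1, 0, 1, 2, 3, 4, 5, 6, 7, 8}.
Σ|m_l| = 2·8(8+1)/2 = 72.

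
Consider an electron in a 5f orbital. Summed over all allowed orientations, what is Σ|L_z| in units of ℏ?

The 5f subshell has l = 3.
m_l ∈ {-3, -2, -1, 0, 1, 2, 3}.
Σ|m_l| = 2·3(3+1)/2 = 12.

Σ|L_z| = 12 ℏ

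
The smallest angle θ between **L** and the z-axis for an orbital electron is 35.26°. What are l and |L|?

l = 2, |L| = √6 ℏ ≈ 2.449ℏ

At minimum angle, m_l = l, so cos θ = l/√(l(l+1)); cos²θ = l/(l+1) = 0.6667.
Solving: l = 2.
Then |L| = ℏ√(2·3) = √6 ℏ.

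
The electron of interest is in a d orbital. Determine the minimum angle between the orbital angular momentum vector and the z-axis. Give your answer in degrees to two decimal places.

D corresponds to l = 2.
|L|² = l(l+1)ℏ² = 6ℏ², so |L| = √6 ℏ.
The smallest angle corresponds to the largest L_z, i.e. m_l = l = 2, giving L_z = 2ℏ.
cos θ_min = 2/√6, so θ_min ≈ 35.26°.

θ_min ≈ 35.26°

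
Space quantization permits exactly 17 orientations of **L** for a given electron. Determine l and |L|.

l = 8, |L| = 6√2 ℏ ≈ 8.485ℏ

17 = 2l + 1, so l = (17−1)/2 = 8.
|L| = ℏ√(l(l+1)) = ℏ√(8·9) = 6√2 ℏ.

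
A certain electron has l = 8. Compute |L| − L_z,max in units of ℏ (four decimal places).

|L| = 6√2 ℏ ≈ 8.4853ℏ, while L_z,max = lℏ = 8ℏ.
The difference is (6√2 − 8)ℏ ≈ 0.4853ℏ.

|L| − L_z,max ≈ 0.4853ℏ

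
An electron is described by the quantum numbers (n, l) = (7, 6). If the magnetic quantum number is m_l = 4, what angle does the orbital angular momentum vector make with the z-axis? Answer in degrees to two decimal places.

θ ≈ 51.89°

|L| = √(l(l+1)) ℏ = √42 ℏ.
L_z = m_l ℏ = 4ℏ.
cos θ = L_z/|L| = 4/√42, so θ ≈ 51.89°.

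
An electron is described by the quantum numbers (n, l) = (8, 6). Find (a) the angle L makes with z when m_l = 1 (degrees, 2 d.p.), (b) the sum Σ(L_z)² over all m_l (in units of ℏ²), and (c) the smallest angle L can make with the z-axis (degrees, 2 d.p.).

For m_l = 1: cos θ = 1/√42, θ ≈ 81.12°.
Σ m_l² = 182, so Σ(L_z)² = 182 ℏ².
cos θ_min = 6/√42, so θ_min ≈ 22.21°.

θ(m_l=1) ≈ 81.12°; Σ(L_z)² = 182 ℏ²; θ_min ≈ 22.21°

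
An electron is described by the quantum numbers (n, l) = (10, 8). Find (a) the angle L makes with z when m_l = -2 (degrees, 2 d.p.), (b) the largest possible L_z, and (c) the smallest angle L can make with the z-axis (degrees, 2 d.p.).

For m_l = -2: cos θ = -2/√72, θ ≈ 103.63°.
L_z,max = lℏ = 8ℏ.
cos θ_min = 8/√72, so θ_min ≈ 19.47°.

θ(m_l=-2) ≈ 103.63°; L_z,max = 8ℏ; θ_min ≈ 19.47°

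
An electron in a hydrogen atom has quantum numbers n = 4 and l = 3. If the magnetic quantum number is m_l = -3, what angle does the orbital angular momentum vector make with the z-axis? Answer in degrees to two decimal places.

θ ≈ 150.00°

|L| = ℏ√(l(l+1)) = 2√3 ℏ.
L_z = m_l ℏ = −3ℏ.
cos θ = L_z/|L| = -3/√12, so θ ≈ 150.00°.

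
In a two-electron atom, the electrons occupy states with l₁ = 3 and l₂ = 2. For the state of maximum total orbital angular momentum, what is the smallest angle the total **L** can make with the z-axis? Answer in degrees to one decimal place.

The total orbital quantum number L ranges from |l₁ − l₂| to l₁ + l₂ in integer steps.
So L can be 1, 2, 3, 4, 5.
The maximum is L = 5, with |L_tot| = ℏ√(5·6) = √30 ℏ.
The minimum angle with z is arccos(5/√30) ≈ 24.1°.

θ_min ≈ 24.1°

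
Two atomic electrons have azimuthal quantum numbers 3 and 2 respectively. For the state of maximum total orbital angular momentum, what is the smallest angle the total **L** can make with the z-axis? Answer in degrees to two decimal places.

θ_min ≈ 24.09°

By the triangle rule, |l₁ − l₂| ≤ L ≤ l₁ + l₂.
So L can be 1, 2, 3, 4, 5.
The maximum is L = 5, with |L_tot| = ℏ√(5·6) = √30 ℏ.
The minimum angle with z is arccos(5/√30) ≈ 24.09°.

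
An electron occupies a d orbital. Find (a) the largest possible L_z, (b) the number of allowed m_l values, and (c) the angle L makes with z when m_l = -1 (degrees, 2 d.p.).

L_z,max = 2ℏ; 5 values; θ(m_l=-1) ≈ 114.09°

For a d orbital, l = 2.
L_z,max = lℏ = 2ℏ.
There are 2l+1 = 5 values of m_l.
For m_l = -1: cos θ = -1/√6, θ ≈ 114.09°.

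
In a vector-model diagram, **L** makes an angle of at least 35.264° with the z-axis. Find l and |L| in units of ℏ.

l = 2, |L| = √6 ℏ ≈ 2.449ℏ

At minimum angle, m_l = l, so cos θ = l/√(l(l+1)); cos²θ = l/(l+1) = 0.6667.
Solving: l = 2.
Then |L| = ℏ√(2·3) = √6 ℏ.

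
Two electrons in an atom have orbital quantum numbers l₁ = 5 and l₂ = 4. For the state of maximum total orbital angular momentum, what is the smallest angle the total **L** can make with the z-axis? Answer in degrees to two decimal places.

By the triangle rule, |l₁ − l₂| ≤ L ≤ l₁ + l₂.
Allowed values: L = 1, 2, 3, 4, 5, 6, 7, 8, 9.
The maximum is L = 9, with |L_tot| = ℏ√(9·10) = 3√10 ℏ.
The minimum angle with z is arccos(9/√90) ≈ 18.43°.

θ_min ≈ 18.43°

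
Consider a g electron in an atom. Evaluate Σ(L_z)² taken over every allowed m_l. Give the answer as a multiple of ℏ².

For a g orbital, l = 4.
m_l runs from −4 to 4, i.e. {-4, -3, -2, -1, 0, 1, 2, 3, 4}.
Summing m² from −4 to 4: Σ m_l² = 60.

Σ(L_z)² = 60 ℏ²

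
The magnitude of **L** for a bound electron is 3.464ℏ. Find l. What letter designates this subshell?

Since |L|² = l(l+1)ℏ², l(l+1) = 12.
The positive root is l = 3.

l = 3 (f orbital)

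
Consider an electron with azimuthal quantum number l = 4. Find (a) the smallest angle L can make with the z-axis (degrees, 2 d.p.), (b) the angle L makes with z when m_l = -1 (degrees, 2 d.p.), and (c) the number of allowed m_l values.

θ_min ≈ 26.57°; θ(m_l=-1) ≈ 102.92°; 9 values

cos θ_min = 4/√20, so θ_min ≈ 26.57°.
For m_l = -1: cos θ = -1/√20, θ ≈ 102.92°.
There are 2l+1 = 9 values of m_l.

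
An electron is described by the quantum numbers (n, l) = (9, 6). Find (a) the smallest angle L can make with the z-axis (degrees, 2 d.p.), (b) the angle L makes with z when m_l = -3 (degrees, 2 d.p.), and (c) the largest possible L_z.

cos θ_min = 6/√42, so θ_min ≈ 22.21°.
For m_l = -3: cos θ = -3/√42, θ ≈ 117.58°.
L_z,max = lℏ = 6ℏ.

θ_min ≈ 22.21°; θ(m_l=-3) ≈ 117.58°; L_z,max = 6ℏ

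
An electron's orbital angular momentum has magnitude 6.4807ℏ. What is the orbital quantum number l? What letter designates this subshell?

|L| = ℏ√(l(l+1)), so l(l+1) = 42.
Solving: l = 6.

l = 6 (i orbital)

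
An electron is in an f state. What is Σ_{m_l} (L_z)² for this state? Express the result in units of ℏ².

An f state has l = 3.
m_l ∈ {-3, -2, -1, 0, 1, 2, 3}.
Σ m_l² = 2·(1 + 4 + 9) = 28.

Σ(L_z)² = 28 ℏ²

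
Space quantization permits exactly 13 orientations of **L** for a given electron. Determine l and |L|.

l = 6, |L| = √42 ℏ ≈ 6.481ℏ

13 = 2l + 1, so l = (13−1)/2 = 6.
Then |L| = √(l(l+1)) ℏ = √42 ℏ.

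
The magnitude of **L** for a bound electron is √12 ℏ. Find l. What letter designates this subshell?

l = 3 (f orbital)

Since |L|² = l(l+1)ℏ², l(l+1) = 12.
The positive root is l = 3.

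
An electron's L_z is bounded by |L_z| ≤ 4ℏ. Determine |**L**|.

The maximum L_z equals lℏ, giving l = 4.
|L| = √(l(l+1)) ℏ = 2√5 ℏ.

|L| = 2√5 ℏ ≈ 4.472ℏ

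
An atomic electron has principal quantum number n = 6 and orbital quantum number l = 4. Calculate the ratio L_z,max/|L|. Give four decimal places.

L_z,max/|L| = 0.8944

|L| = 2√5 ℏ ≈ 4.4721ℏ, while L_z,max = lℏ = 4ℏ.
L_z,max/|L| = 4/√20 = 0.8944.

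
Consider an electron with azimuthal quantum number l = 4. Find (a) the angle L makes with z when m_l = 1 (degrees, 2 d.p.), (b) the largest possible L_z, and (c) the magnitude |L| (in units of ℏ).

θ(m_l=1) ≈ 77.08°; L_z,max = 4ℏ; |L| = 2√5 ℏ ≈ 4.472ℏ

For m_l = 1: cos θ = 1/√20, θ ≈ 77.08°.
L_z,max = lℏ = 4ℏ.
|L| = ℏ√(4·5) = 2√5 ℏ ≈ 4.472ℏ.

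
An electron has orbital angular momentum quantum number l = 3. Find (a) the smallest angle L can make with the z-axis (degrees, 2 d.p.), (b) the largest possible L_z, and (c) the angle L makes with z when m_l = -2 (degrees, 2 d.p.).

cos θ_min = 3/√12, so θ_min ≈ 30.00°.
L_z,max = lℏ = 3ℏ.
For m_l = -2: cos θ = -2/√12, θ ≈ 125.26°.

θ_min ≈ 30.00°; L_z,max = 3ℏ; θ(m_l=-2) ≈ 125.26°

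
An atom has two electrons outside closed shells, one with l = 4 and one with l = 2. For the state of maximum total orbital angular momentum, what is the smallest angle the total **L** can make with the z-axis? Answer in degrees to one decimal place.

L runs from |4 − 2| = 2 to 4 + 2 = 6.
So L can be 2, 3, 4, 5, 6.
The maximum is L = 6, with |L_tot| = ℏ√(6·7) = √42 ℏ.
The minimum angle with z is arccos(6/√42) ≈ 22.2°.

θ_min ≈ 22.2°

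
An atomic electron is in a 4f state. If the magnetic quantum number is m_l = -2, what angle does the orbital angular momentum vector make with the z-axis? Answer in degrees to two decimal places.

θ ≈ 125.26°

The 4f subshell has l = 3.
|L| = √(l(l+1)) ℏ = 2√3 ℏ.
L_z = m_l ℏ = −2ℏ.
cos θ = L_z/|L| = -2/√12, so θ ≈ 125.26°.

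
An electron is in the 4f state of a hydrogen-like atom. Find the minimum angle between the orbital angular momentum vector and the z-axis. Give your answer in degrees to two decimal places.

θ_min ≈ 30.00°

The 4f subshell has l = 3.
|L| = ℏ√(l(l+1)) = 2√3 ℏ.
The smallest angle corresponds to the largest L_z, i.e. m_l = l = 3, giving L_z = 3ℏ.
cos θ_min = 3/√12, so θ_min ≈ 30.00°.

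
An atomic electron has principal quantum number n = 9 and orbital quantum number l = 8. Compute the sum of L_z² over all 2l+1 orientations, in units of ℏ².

m_l ∈ {-8, -7, -6, -5, -4, -3, -2, -1, 0, 1, 2, 3, 4, 5, 6, 7, 8}.
Summing m² from −8 to 8: Σ m_l² = 408.

Σ(L_z)² = 408 ℏ²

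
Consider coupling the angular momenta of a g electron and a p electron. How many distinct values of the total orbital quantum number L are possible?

3

L runs from |4 − 1| = 3 to 4 + 1 = 5.
So L can be 3, 4, 5.
That is 3 values.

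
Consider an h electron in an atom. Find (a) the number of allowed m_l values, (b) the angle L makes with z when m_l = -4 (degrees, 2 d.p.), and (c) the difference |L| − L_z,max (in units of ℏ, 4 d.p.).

An h state has l = 5.
There are 2l+1 = 11 values of m_l.
For m_l = -4: cos θ = -4/√30, θ ≈ 136.91°.
|L| − L_z,max = (√30 − 5)ℏ ≈ 0.4772ℏ.

11 values; θ(m_l=-4) ≈ 136.91°; |L|−L_z,max ≈ 0.4772ℏ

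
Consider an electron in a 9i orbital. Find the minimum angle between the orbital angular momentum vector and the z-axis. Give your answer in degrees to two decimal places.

9i means n = 9, l = 6.
|L|² = l(l+1)ℏ² = 42ℏ², so |L| = √42 ℏ.
The smallest angle corresponds to the largest L_z, i.e. m_l = l = 6, giving L_z = 6ℏ.
cos θ_min = 6/√42, so θ_min ≈ 22.21°.

θ_min ≈ 22.21°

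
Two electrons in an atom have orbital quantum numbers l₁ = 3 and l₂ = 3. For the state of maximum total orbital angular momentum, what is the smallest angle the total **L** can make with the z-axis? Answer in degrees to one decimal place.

Angular momentum addition gives L = |l₁ − l₂|, …, l₁ + l₂.
Allowed values: L = 0, 1, 2, 3, 4, 5, 6.
The maximum is L = 6, with |L_tot| = ℏ√(6·7) = √42 ℏ.
The minimum angle with z is arccos(6/√42) ≈ 22.2°.

θ_min ≈ 22.2°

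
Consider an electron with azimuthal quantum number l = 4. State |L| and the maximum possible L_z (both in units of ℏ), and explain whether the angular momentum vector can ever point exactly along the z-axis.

|L| = 2√5 ℏ ≈ 4.4721ℏ, while L_z,max = lℏ = 4ℏ.
Since |L| > L_z,max, the vector can never point exactly along z; the closest it comes is θ_min = arccos(4/√20) ≈ 26.6°.

No: L_z,max = 4ℏ < |L| = 2√5 ℏ ≈ 4.472ℏ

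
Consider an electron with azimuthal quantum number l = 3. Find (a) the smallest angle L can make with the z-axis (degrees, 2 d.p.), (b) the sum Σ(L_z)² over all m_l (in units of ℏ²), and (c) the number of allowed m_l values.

cos θ_min = 3/√12, so θ_min ≈ 30.00°.
Σ m_l² = 28, so Σ(L_z)² = 28 ℏ².
There are 2l+1 = 7 values of m_l.

θ_min ≈ 30.00°; Σ(L_z)² = 28 ℏ²; 7 values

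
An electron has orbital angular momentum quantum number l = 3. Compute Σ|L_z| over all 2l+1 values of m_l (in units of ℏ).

m_l runs from −3 to 3, i.e. {-3, -2, -1, 0, 1, 2, 3}.
Σ|m_l| = 2·3(3+1)/2 = 12.

Σ|L_z| = 12 ℏ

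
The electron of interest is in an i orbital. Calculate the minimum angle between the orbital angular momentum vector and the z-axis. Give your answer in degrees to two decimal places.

θ_min ≈ 22.21°

For an i orbital, l = 6.
|L| = √(l(l+1)) ℏ = √42 ℏ.
The smallest angle corresponds to the largest L_z, i.e. m_l = l = 6, giving L_z = 6ℏ.
cos θ_min = 6/√42, so θ_min ≈ 22.21°.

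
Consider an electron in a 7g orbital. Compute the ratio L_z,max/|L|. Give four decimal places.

L_z,max/|L| = 0.8944

7g means n = 7, l = 4.
|L| = 2√5 ℏ ≈ 4.4721ℏ, while L_z,max = lℏ = 4ℏ.
L_z,max/|L| = 4/√20 = 0.8944.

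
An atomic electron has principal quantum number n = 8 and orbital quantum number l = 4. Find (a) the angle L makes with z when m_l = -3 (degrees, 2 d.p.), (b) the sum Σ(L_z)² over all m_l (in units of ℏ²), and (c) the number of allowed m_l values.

For m_l = -3: cos θ = -3/√20, θ ≈ 132.13°.
Σ m_l² = 60, so Σ(L_z)² = 60 ℏ².
There are 2l+1 = 9 values of m_l.

θ(m_l=-3) ≈ 132.13°; Σ(L_z)² = 60 ℏ²; 9 values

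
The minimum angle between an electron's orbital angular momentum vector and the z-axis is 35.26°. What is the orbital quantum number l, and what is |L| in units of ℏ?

l = 2, |L| = √6 ℏ ≈ 2.449ℏ

cos θ_min = l/√(l(l+1)) = √(l/(l+1)), so l/(l+1) = cos²(35.26°) = 0.6667.
Solving: l = 2.
Then |L| = ℏ√(2·3) = √6 ℏ.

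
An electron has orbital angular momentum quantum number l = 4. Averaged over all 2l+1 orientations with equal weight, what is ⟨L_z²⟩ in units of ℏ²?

⟨L_z²⟩ = 6.667 ℏ²

m_l runs from −4 to 4, i.e. {-4, -3, -2, -1, 0, 1, 2, 3, 4}.
Average of L_z² over 9 states: 60/9 ℏ² = 6.667 ℏ².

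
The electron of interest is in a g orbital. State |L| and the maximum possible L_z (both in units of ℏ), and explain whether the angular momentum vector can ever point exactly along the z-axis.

No: L_z,max = 4ℏ < |L| = 2√5 ℏ ≈ 4.472ℏ

For a g orbital, l = 4.
|L| = 2√5 ℏ ≈ 4.4721ℏ, while L_z,max = lℏ = 4ℏ.
Since |L| > L_z,max, the vector can never point exactly along z; the closest it comes is θ_min = arccos(4/√20) ≈ 26.6°.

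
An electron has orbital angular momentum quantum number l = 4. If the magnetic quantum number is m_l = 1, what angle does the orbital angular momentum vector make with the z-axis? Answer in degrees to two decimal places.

|L|² = l(l+1)ℏ² = 20ℏ², so |L| = 2√5 ℏ.
L_z = m_l ℏ = 1ℏ.
cos θ = L_z/|L| = 1/√20, so θ ≈ 77.08°.

θ ≈ 77.08°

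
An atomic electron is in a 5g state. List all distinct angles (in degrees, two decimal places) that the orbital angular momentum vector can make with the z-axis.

The 5g subshell has l = 4.
|L|² = l(l+1)ℏ² = 20ℏ², so |L| = 2√5 ℏ.
cos θ = m_l/√20 for each m_l ∈ {-4, -3, -2, -1, 0, 1, 2, 3, 4}.

θ ∈ {26.57°, 47.87°, 63.43°, 77.08°, 90.00°, 102.92°, 116.57°, 132.13°, 153.43°}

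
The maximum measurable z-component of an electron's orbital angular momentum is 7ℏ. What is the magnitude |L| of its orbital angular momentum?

|L| = 2√14 ℏ ≈ 7.483ℏ

The maximum L_z equals lℏ, giving l = 7.
|L| = √(l(l+1)) ℏ = 2√14 ℏ.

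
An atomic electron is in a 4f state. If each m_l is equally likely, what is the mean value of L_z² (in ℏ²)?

⟨L_z²⟩ = 4 ℏ²

The 4f subshell has l = 3.
m_l runs from −3 to 3, i.e. {-3, -2, -1, 0, 1, 2, 3}.
⟨L_z²⟩ = ℏ²·(Σ m_l²)/(2l+1) = ℏ²·28/7 = 4ℏ².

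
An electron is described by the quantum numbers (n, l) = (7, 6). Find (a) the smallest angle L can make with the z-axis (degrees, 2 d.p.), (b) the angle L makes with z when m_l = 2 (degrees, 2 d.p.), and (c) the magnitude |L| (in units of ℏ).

cos θ_min = 6/√42, so θ_min ≈ 22.21°.
For m_l = 2: cos θ = 2/√42, θ ≈ 72.02°.
|L| = ℏ√(6·7) = √42 ℏ ≈ 6.481ℏ.

θ_min ≈ 22.21°; θ(m_l=2) ≈ 72.02°; |L| = √42 ℏ ≈ 6.481ℏ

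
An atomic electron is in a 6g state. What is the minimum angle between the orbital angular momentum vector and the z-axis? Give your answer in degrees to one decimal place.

The 6g subshell has l = 4.
|L| = ℏ√(l(l+1)) = 2√5 ℏ.
The smallest angle corresponds to the largest L_z, i.e. m_l = l = 4, giving L_z = 4ℏ.
cos θ_min = 4/√20, so θ_min ≈ 26.6°.

θ_min ≈ 26.6°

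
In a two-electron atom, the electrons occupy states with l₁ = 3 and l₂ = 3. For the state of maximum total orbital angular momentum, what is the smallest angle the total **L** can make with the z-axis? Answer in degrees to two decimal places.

θ_min ≈ 22.21°

By the triangle rule, |l₁ − l₂| ≤ L ≤ l₁ + l₂.
L ∈ {0, 1, 2, 3, 4, 5, 6}.
The maximum is L = 6, with |L_tot| = ℏ√(6·7) = √42 ℏ.
The minimum angle with z is arccos(6/√42) ≈ 22.21°.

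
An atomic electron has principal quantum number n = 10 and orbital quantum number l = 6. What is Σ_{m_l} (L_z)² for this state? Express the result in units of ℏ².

The allowed m_l values are -6, -5, -4, -3, -2, -1, 0, 1, 2, 3, 4, 5, 6.
Σ m_l² = l(l+1)(2l+1)/3 = 6·7·13/3 = 182.

Σ(L_z)² = 182 ℏ²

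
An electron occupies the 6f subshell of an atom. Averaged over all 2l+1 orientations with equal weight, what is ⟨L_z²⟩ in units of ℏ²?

⟨L_z²⟩ = 4 ℏ²

The 6f subshell has l = 3.
m_l ∈ {-3, -2, -1, 0, 1, 2, 3}.
⟨L_z²⟩ = ℏ²·(Σ m_l²)/(2l+1) = ℏ²·28/7 = 4ℏ².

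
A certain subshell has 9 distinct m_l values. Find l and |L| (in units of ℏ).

2l + 1 = 9 ⇒ l = 4.
Then |L| = √(l(l+1)) ℏ = 2√5 ℏ.

l = 4, |L| = 2√5 ℏ ≈ 4.472ℏ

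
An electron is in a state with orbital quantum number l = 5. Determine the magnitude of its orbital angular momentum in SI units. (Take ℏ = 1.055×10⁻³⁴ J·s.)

|L| = ℏ√(l(l+1)) = ℏ√(5·6) = √30 ℏ
Numerically, |L| = 5.477 × (1.055×10⁻³⁴ J·s) = 5.778×10⁻³⁴ J·s.

|L| = 5.778×10⁻³⁴ J·s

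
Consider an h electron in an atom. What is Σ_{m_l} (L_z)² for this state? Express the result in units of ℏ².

Σ(L_z)² = 110 ℏ²

An h state has l = 5.
m_l ∈ {-5, -4, -3, -2, -1, 0, 1, 2, 3, 4, 5}.
Σ m_l² = l(l+1)(2l+1)/3 = 5·6·11/3 = 110.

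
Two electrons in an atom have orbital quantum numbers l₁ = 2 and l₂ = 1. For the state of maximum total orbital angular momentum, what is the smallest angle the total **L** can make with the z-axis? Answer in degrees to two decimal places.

θ_min ≈ 30.00°

By the triangle rule, |l₁ − l₂| ≤ L ≤ l₁ + l₂.
L ∈ {1, 2, 3}.
The maximum is L = 3, with |L_tot| = ℏ√(3·4) = 2√3 ℏ.
The minimum angle with z is arccos(3/√12) ≈ 30.00°.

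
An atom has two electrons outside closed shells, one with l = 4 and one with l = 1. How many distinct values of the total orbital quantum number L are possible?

3

L runs from |4 − 1| = 3 to 4 + 1 = 5.
Allowed values: L = 3, 4, 5.
That is 3 values.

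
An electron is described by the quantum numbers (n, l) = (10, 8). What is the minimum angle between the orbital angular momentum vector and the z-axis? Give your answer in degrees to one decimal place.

θ_min ≈ 19.5°

|L| = ℏ√(l(l+1)) = 6√2 ℏ.
The smallest angle corresponds to the largest L_z, i.e. m_l = l = 8, giving L_z = 8ℏ.
cos θ_min = 8/√72, so θ_min ≈ 19.5°.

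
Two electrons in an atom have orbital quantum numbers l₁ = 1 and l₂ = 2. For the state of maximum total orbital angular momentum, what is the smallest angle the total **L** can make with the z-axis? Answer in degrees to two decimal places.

θ_min ≈ 30.00°

By the triangle rule, |l₁ − l₂| ≤ L ≤ l₁ + l₂.
Allowed values: L = 1, 2, 3.
The maximum is L = 3, with |L_tot| = ℏ√(3·4) = 2√3 ℏ.
The minimum angle with z is arccos(3/√12) ≈ 30.00°.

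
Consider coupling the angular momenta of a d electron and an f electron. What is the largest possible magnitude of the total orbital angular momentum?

By the triangle rule, |l₁ − l₂| ≤ L ≤ l₁ + l₂.
Allowed values: L = 1, 2, 3, 4, 5.
The largest magnitude corresponds to L = 5: |L_tot| = ℏ√(5·6) = √30 ℏ.

|L_tot|_max = √30 ℏ ≈ 5.477ℏ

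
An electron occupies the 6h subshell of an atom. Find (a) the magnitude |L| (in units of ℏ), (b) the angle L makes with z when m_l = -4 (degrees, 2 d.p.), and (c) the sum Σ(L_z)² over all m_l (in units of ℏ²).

|L| = √30 ℏ ≈ 5.477ℏ; θ(m_l=-4) ≈ 136.91°; Σ(L_z)² = 110 ℏ²

For 6h, l = 5.
|L| = ℏ√(5·6) = √30 ℏ ≈ 5.477ℏ.
For m_l = -4: cos θ = -4/√30, θ ≈ 136.91°.
Σ m_l² = 110, so Σ(L_z)² = 110 ℏ².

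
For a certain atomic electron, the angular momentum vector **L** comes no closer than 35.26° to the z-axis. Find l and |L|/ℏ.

cos θ_min = l/√(l(l+1)) = √(l/(l+1)), so l/(l+1) = cos²(35.26°) = 0.6667.
l = cos²θ/sin²θ ≈ 2.
Then |L| = ℏ√(2·3) = √6 ℏ.

l = 2, |L| = √6 ℏ ≈ 2.449ℏ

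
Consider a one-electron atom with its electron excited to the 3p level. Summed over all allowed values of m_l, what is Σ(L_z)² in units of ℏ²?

Σ(L_z)² = 2 ℏ²

The 3p level has l = 1.
The allowed m_l values are -1, 0, 1.
Summing m² from −1 to 1: Σ m_l² = 2.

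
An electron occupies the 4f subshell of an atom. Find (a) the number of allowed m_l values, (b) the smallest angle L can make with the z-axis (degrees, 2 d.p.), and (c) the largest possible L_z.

The 4f subshell has l = 3.
There are 2l+1 = 7 values of m_l.
cos θ_min = 3/√12, so θ_min ≈ 30.00°.
L_z,max = lℏ = 3ℏ.

7 values; θ_min ≈ 30.00°; L_z,max = 3ℏ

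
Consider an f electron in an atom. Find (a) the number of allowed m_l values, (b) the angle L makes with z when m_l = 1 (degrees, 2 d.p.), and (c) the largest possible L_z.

7 values; θ(m_l=1) ≈ 73.22°; L_z,max = 3ℏ

An f state has l = 3.
There are 2l+1 = 7 values of m_l.
For m_l = 1: cos θ = 1/√12, θ ≈ 73.22°.
L_z,max = lℏ = 3ℏ.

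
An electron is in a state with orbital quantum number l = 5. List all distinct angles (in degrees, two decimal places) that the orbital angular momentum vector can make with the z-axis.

|L|² = l(l+1)ℏ² = 30ℏ², so |L| = √30 ℏ.
cos θ = m_l/√30 for each m_l ∈ {-5, -4, -3, -2, -1, 0, 1, 2, 3, 4, 5}.

θ ∈ {24.09°, 43.09°, 56.79°, 68.58°, 79.48°, 90.00°, 100.52°, 111.42°, 123.21°, 136.91°, 155.91°}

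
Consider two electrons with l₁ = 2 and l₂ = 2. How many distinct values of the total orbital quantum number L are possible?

By the triangle rule, |l₁ − l₂| ≤ L ≤ l₁ + l₂.
Allowed values: L = 0, 1, 2, 3, 4.
That is 5 values.

5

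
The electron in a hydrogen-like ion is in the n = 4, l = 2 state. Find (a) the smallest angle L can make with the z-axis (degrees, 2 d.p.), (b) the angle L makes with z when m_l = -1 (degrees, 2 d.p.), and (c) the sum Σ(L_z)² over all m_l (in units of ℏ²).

θ_min ≈ 35.26°; θ(m_l=-1) ≈ 114.09°; Σ(L_z)² = 10 ℏ²

cos θ_min = 2/√6, so θ_min ≈ 35.26°.
For m_l = -1: cos θ = -1/√6, θ ≈ 114.09°.
Σ m_l² = 10, so Σ(L_z)² = 10 ℏ².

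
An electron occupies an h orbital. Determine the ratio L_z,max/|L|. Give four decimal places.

For an h orbital, l = 5.
|L| = √30 ℏ ≈ 5.4772ℏ, while L_z,max = lℏ = 5ℏ.
L_z,max/|L| = 5/√30 = 0.9129.

L_z,max/|L| = 0.9129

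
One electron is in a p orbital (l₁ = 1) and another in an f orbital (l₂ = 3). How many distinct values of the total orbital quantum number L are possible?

3

By the triangle rule, |l₁ − l₂| ≤ L ≤ l₁ + l₂.
L ∈ {2, 3, 4}.
That is 3 values.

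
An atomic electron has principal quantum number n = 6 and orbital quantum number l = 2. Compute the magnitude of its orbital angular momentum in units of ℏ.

|L| = √6 ℏ ≈ 2.449ℏ

|L| = ℏ√(l(l+1)) = ℏ√(2·3) = √6 ℏ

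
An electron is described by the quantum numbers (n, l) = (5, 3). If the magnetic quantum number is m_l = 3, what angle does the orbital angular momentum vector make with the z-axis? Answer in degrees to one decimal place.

θ ≈ 30.0°

|L| = ℏ√(l(l+1)) = 2√3 ℏ.
L_z = m_l ℏ = 3ℏ.
cos θ = L_z/|L| = 3/√12, so θ ≈ 30.0°.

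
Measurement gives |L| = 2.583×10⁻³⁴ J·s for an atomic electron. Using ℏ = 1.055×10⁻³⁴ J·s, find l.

|L|/ℏ = (2.583×10⁻³⁴)/(1.055×10⁻³⁴) ≈ 2.448.
Set l(l+1) = 5.99; the integer solution is l = 2.

l = 2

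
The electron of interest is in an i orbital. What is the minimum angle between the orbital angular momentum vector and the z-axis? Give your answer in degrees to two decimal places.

θ_min ≈ 22.21°

An i state has l = 6.
|L| = ℏ√(l(l+1)) = √42 ℏ.
The smallest angle corresponds to the largest L_z, i.e. m_l = l = 6, giving L_z = 6ℏ.
cos θ_min = 6/√42, so θ_min ≈ 22.21°.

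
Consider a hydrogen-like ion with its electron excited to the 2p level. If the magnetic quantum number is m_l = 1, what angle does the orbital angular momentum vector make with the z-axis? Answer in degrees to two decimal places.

The 2p level has l = 1.
|L| = √(l(l+1)) ℏ = √2 ℏ.
L_z = m_l ℏ = 1ℏ.
cos θ = L_z/|L| = 1/√2, so θ ≈ 45.00°.

θ ≈ 45.00°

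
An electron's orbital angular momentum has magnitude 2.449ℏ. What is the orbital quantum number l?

l = 2

(|L|/ℏ)² = l(l+1) = 6.
The positive root is l = 2.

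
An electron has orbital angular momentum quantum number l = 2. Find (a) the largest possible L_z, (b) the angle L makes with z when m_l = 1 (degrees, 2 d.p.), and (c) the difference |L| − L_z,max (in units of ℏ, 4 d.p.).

L_z,max = lℏ = 2ℏ.
For m_l = 1: cos θ = 1/√6, θ ≈ 65.91°.
|L| − L_z,max = (√6 − 2)ℏ ≈ 0.4495ℏ.

L_z,max = 2ℏ; θ(m_l=1) ≈ 65.91°; |L|−L_z,max ≈ 0.4495ℏ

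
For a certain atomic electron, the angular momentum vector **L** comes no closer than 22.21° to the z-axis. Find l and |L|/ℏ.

l = 6, |L| = √42 ℏ ≈ 6.481ℏ

cos θ_min = l/√(l(l+1)) = √(l/(l+1)), so l/(l+1) = cos²(22.21°) = 0.8571.
l = cos²θ/sin²θ ≈ 6.
Then |L| = ℏ√(6·7) = √42 ℏ.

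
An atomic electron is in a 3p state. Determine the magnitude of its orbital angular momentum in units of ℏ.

|L| = √2 ℏ ≈ 1.414ℏ

For 3p, l = 1.
|L| = ℏ√(l(l+1)) = ℏ√(1·2) = √2 ℏ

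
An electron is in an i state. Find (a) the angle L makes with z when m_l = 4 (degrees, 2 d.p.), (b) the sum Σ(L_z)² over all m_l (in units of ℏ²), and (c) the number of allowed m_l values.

An i state has l = 6.
For m_l = 4: cos θ = 4/√42, θ ≈ 51.89°.
Σ m_l² = 182, so Σ(L_z)² = 182 ℏ².
There are 2l+1 = 13 values of m_l.

θ(m_l=4) ≈ 51.89°; Σ(L_z)² = 182 ℏ²; 13 values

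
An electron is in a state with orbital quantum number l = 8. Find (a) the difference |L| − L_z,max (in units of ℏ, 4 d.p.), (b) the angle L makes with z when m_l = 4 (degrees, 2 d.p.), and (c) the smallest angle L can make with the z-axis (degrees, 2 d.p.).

|L| − L_z,max = (6√2 − 8)ℏ ≈ 0.4853ℏ.
For m_l = 4: cos θ = 4/√72, θ ≈ 61.87°.
cos θ_min = 8/√72, so θ_min ≈ 19.47°.

|L|−L_z,max ≈ 0.4853ℏ; θ(m_l=4) ≈ 61.87°; θ_min ≈ 19.47°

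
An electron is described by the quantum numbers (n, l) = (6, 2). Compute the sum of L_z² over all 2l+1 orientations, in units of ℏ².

m_l runs from −2 to 2, i.e. {-2, -1, 0, 1, 2}.
Summing m² from −2 to 2: Σ m_l² = 10.

Σ(L_z)² = 10 ℏ²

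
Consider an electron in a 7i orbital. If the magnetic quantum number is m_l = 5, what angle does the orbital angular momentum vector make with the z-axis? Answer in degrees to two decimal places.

7i means n = 7, l = 6.
|L| = ℏ√(l(l+1)) = √42 ℏ.
L_z = m_l ℏ = 5ℏ.
cos θ = L_z/|L| = 5/√42, so θ ≈ 39.51°.

θ ≈ 39.51°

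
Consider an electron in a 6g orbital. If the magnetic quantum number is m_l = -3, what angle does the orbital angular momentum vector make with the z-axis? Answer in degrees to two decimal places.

The 6g subshell has l = 4.
|L|² = l(l+1)ℏ² = 20ℏ², so |L| = 2√5 ℏ.
L_z = m_l ℏ = −3ℏ.
cos θ = L_z/|L| = -3/√20, so θ ≈ 132.13°.

θ ≈ 132.13°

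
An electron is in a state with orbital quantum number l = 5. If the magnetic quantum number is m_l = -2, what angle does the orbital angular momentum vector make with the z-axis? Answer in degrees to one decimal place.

θ ≈ 111.4°

|L|² = l(l+1)ℏ² = 30ℏ², so |L| = √30 ℏ.
L_z = m_l ℏ = −2ℏ.
cos θ = L_z/|L| = -2/√30, so θ ≈ 111.4°.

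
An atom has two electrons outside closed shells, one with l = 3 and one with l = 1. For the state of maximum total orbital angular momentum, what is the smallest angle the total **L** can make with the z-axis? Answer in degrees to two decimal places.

θ_min ≈ 26.57°

By the triangle rule, |l₁ − l₂| ≤ L ≤ l₁ + l₂.
So L can be 2, 3, 4.
The maximum is L = 4, with |L_tot| = ℏ√(4·5) = 2√5 ℏ.
The minimum angle with z is arccos(4/√20) ≈ 26.57°.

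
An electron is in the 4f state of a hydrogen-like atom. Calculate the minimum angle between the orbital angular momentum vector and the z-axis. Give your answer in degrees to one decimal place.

For 4f, l = 3.
|L| = √(l(l+1)) ℏ = 2√3 ℏ.
The smallest angle corresponds to the largest L_z, i.e. m_l = l = 3, giving L_z = 3ℏ.
cos θ_min = 3/√12, so θ_min ≈ 30.0°.

θ_min ≈ 30.0°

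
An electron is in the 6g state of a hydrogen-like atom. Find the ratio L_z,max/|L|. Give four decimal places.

L_z,max/|L| = 0.8944

For 6g, l = 4.
|L| = 2√5 ℏ ≈ 4.4721ℏ, while L_z,max = lℏ = 4ℏ.
L_z,max/|L| = 4/√20 = 0.8944.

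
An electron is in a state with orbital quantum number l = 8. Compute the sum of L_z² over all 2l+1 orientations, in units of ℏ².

The allowed m_l values are -8, -7, -6, -5, -4, -3, -2, -1, 0, 1, 2, 3, 4, 5, 6, 7, 8.
Summing m² from −8 to 8: Σ m_l² = 408.

Σ(L_z)² = 408 ℏ²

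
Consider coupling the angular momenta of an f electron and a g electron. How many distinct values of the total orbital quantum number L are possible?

By the triangle rule, |l₁ − l₂| ≤ L ≤ l₁ + l₂.
So L can be 1, 2, 3, 4, 5, 6, 7.
That is 7 values.

7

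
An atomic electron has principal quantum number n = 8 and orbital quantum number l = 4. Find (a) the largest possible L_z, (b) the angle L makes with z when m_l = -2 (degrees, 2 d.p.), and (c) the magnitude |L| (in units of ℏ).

L_z,max = lℏ = 4ℏ.
For m_l = -2: cos θ = -2/√20, θ ≈ 116.57°.
|L| = ℏ√(4·5) = 2√5 ℏ ≈ 4.472ℏ.

L_z,max = 4ℏ; θ(m_l=-2) ≈ 116.57°; |L| = 2√5 ℏ ≈ 4.472ℏ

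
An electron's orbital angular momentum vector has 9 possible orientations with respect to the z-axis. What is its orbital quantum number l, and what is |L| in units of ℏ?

9 = 2l + 1, so l = (9−1)/2 = 4.
|L| = ℏ√(l(l+1)) = ℏ√(4·5) = 2√5 ℏ.

l = 4, |L| = 2√5 ℏ ≈ 4.472ℏ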